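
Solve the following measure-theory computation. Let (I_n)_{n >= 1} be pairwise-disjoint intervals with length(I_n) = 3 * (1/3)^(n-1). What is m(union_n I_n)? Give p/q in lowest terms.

By countable additivity of the Lebesgue measure on pairwise disjoint measurable sets,
  m(union_{n >= 1} I_n) = sum_{n >= 1} m(I_n) = sum_{n >= 1} a * r^(n-1),
  with a = 3 and r = 1/3.
Since 0 < r = 1/3 < 1, the geometric series converges:
  sum_{n >= 1} a * r^(n-1) = a / (1 - r).
  = 3 / (1 - 1/3)
  = 3 / (2/3)
  = 9/2.

9/2


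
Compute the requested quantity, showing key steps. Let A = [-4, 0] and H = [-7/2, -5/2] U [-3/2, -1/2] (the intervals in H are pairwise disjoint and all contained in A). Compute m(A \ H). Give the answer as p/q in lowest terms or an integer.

The ambient interval has length m(A) = 0 - (-4) = 4.
Since the holes are disjoint and sit inside A, by finite additivity
  m(H) = sum_i (b_i - a_i), and m(A \ H) = m(A) - m(H).
Computing the hole measures:
  m(H_1) = -5/2 - (-7/2) = 1.
  m(H_2) = -1/2 - (-3/2) = 1.
Summed: m(H) = 1 + 1 = 2.
So m(A \ H) = 4 - 2 = 2.

2


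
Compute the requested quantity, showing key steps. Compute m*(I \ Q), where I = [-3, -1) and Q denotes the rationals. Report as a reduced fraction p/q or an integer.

The interval I = [-3, -1) has m(I) = -1 - (-3) = 2 (endpoints are measure-zero, so open/closed/half-open agree). Write I = (I cap Q) u (I \ Q). The rationals in I are countable, so m*(I cap Q) = 0 (cover each rational by intervals whose total length is arbitrarily small). By countable subadditivity m*(I) <= m*(I cap Q) + m*(I \ Q), hence m*(I \ Q) >= m(I) = 2. The reverse inequality m*(I \ Q) <= m*(I) = 2 is trivial since (I \ Q) is a subset of I. Therefore m*(I \ Q) = 2.

2


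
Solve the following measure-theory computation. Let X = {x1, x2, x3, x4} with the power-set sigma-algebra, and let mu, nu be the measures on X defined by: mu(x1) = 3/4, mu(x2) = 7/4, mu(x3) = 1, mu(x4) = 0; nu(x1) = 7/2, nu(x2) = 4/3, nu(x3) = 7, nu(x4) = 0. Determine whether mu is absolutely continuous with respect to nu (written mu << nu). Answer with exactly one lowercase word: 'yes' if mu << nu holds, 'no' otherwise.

mu << nu means: every nu-null measurable set is also mu-null; equivalently, for every atom x, if nu({x}) = 0 then mu({x}) = 0.
Checking each atom:
  x1: nu = 7/2 > 0 -> no constraint.
  x2: nu = 4/3 > 0 -> no constraint.
  x3: nu = 7 > 0 -> no constraint.
  x4: nu = 0, mu = 0 -> consistent with mu << nu.
No atom violates the condition. Therefore mu << nu.

yes


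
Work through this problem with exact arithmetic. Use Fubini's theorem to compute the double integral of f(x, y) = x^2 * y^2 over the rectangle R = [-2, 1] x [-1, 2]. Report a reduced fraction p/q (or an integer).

f(x, y) is a tensor product of a function of x and a function of y, and both factors are bounded continuous (hence Lebesgue integrable) on the rectangle, so Fubini's theorem applies:
  integral_R f d(m x m) = (integral_a1^b1 x^2 dx) * (integral_a2^b2 y^2 dy).
Inner integral in x: integral_{-2}^{1} x^2 dx = (1^3 - (-2)^3)/3
  = 3.
Inner integral in y: integral_{-1}^{2} y^2 dy = (2^3 - (-1)^3)/3
  = 3.
Product: (3) * (3) = 9.

9


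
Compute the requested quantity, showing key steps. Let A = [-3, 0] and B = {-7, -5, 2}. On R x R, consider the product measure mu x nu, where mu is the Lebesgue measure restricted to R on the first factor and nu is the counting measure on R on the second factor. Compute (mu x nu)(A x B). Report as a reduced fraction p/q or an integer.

For a measurable rectangle A x B, the product measure satisfies
  (mu x nu)(A x B) = mu(A) * nu(B).
  mu(A) = 3.
  nu(B) = 3.
  (mu x nu)(A x B) = 3 * 3 = 9.

9


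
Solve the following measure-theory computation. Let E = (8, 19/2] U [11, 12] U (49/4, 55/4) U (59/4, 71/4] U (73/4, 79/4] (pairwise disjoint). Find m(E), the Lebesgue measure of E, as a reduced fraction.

For pairwise disjoint intervals, m(union_i I_i) = sum_i m(I_i),
and m is invariant under swapping open/closed endpoints (single points have measure 0).
So m(E) = sum_i (b_i - a_i).
  I_1 has length 19/2 - 8 = 3/2.
  I_2 has length 12 - 11 = 1.
  I_3 has length 55/4 - 49/4 = 3/2.
  I_4 has length 71/4 - 59/4 = 3.
  I_5 has length 79/4 - 73/4 = 3/2.
Summing:
  m(E) = 3/2 + 1 + 3/2 + 3 + 3/2 = 17/2.

17/2


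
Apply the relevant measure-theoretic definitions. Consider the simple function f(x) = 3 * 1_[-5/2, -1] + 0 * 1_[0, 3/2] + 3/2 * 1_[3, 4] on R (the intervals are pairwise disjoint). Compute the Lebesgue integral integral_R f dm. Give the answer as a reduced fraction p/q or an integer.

For a simple function f = sum_i c_i * 1_{A_i} with disjoint A_i,
  integral f dm = sum_i c_i * m(A_i).
Lengths of the A_i:
  m(A_1) = -1 - (-5/2) = 3/2.
  m(A_2) = 3/2 - 0 = 3/2.
  m(A_3) = 4 - 3 = 1.
Contributions c_i * m(A_i):
  (3) * (3/2) = 9/2.
  (0) * (3/2) = 0.
  (3/2) * (1) = 3/2.
Total: 9/2 + 0 + 3/2 = 6.

6


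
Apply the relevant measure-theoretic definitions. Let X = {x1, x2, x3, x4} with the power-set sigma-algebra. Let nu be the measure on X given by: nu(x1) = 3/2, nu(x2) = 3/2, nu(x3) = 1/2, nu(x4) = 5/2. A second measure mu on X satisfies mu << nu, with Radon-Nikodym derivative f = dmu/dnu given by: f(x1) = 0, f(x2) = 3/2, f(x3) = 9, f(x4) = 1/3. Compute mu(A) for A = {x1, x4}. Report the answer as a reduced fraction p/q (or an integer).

By the defining property of the Radon-Nikodym derivative, for every measurable set A,
  mu(A) = integral_A f dnu.
Since nu is a discrete measure concentrated on the atoms of X, the integral over A reduces to the sum
  mu(A) = sum_{x in A} f(x) * nu({x}).
Computing each term:
  x1: f(x1) * nu(x1) = 0 * 3/2 = 0.
  x4: f(x4) * nu(x4) = 1/3 * 5/2 = 5/6.
Summing: mu(A) = 0 + 5/6 = 5/6.

5/6


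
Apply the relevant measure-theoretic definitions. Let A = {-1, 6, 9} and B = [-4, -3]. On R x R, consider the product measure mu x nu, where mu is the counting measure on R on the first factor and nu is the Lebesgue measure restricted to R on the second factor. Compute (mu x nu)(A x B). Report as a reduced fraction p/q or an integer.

For a measurable rectangle A x B, the product measure satisfies
  (mu x nu)(A x B) = mu(A) * nu(B).
  mu(A) = 3.
  nu(B) = 1.
  (mu x nu)(A x B) = 3 * 1 = 3.

3


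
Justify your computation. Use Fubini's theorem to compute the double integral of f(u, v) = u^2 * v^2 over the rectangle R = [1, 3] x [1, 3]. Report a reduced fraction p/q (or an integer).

f(u, v) is a tensor product of a function of u and a function of v, and both factors are bounded continuous (hence Lebesgue integrable) on the rectangle, so Fubini's theorem applies:
  integral_R f d(m x m) = (integral_a1^b1 u^2 du) * (integral_a2^b2 v^2 dv).
Inner integral in u: integral_{1}^{3} u^2 du = (3^3 - 1^3)/3
  = 26/3.
Inner integral in v: integral_{1}^{3} v^2 dv = (3^3 - 1^3)/3
  = 26/3.
Product: (26/3) * (26/3) = 676/9.

676/9


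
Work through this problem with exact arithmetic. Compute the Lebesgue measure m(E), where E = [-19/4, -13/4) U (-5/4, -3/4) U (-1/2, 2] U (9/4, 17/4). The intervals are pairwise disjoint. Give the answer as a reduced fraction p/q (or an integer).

For pairwise disjoint intervals, m(union_i I_i) = sum_i m(I_i),
and m is invariant under swapping open/closed endpoints (single points have measure 0).
So m(E) = sum_i (b_i - a_i).
  I_1 has length -13/4 - (-19/4) = 3/2.
  I_2 has length -3/4 - (-5/4) = 1/2.
  I_3 has length 2 - (-1/2) = 5/2.
  I_4 has length 17/4 - 9/4 = 2.
Summing:
  m(E) = 3/2 + 1/2 + 5/2 + 2 = 13/2.

13/2


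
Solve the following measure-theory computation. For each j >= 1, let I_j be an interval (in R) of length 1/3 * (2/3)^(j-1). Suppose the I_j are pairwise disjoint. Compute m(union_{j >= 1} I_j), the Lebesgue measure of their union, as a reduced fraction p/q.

By countable additivity of the Lebesgue measure on pairwise disjoint measurable sets,
  m(union_{j >= 1} I_j) = sum_{j >= 1} m(I_j) = sum_{j >= 1} a * r^(j-1),
  with a = 1/3 and r = 2/3.
Since 0 < r = 2/3 < 1, the geometric series converges:
  sum_{j >= 1} a * r^(j-1) = a / (1 - r).
  = 1/3 / (1 - 2/3)
  = 1/3 / (1/3)
  = 1.

1


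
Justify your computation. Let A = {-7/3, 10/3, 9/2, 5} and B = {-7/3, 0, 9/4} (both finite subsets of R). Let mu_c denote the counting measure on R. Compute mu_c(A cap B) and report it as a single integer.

Counting measure on a finite set equals cardinality. mu_c(A cap B) = |A cap B| (elements appearing in both).
Enumerating the elements of A that also lie in B gives 1 element(s).
So mu_c(A cap B) = 1.

1


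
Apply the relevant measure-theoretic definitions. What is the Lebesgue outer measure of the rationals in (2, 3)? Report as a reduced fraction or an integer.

The set Q cap (2, 3) is countable (a subset of the countable set Q). Lebesgue outer measure of any countable set is 0: each singleton {q} has m*({q}) = 0, and by countable subadditivity m*(union_k {q_k}) <= sum_k m*({q_k}) = sum_k 0 = 0. The reverse inequality m*(E) >= 0 is automatic. So m*(Q cap (2, 3)) = 0.

0


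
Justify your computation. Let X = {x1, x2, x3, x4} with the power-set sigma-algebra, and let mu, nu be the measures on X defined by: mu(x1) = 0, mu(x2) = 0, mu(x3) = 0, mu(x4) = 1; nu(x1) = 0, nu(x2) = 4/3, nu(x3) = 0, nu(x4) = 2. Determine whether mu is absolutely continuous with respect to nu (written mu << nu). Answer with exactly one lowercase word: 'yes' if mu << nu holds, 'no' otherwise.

mu << nu means: every nu-null measurable set is also mu-null; equivalently, for every atom x, if nu({x}) = 0 then mu({x}) = 0.
Checking each atom:
  x1: nu = 0, mu = 0 -> consistent with mu << nu.
  x2: nu = 4/3 > 0 -> no constraint.
  x3: nu = 0, mu = 0 -> consistent with mu << nu.
  x4: nu = 2 > 0 -> no constraint.
No atom violates the condition. Therefore mu << nu.

yes


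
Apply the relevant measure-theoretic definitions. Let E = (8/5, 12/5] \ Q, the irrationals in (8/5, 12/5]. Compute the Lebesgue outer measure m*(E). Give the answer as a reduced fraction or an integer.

The interval I = (8/5, 12/5] has m(I) = 12/5 - 8/5 = 4/5 (endpoints are measure-zero, so open/closed/half-open agree). Write I = (I cap Q) u (I \ Q). The rationals in I are countable, so m*(I cap Q) = 0 (cover each rational by intervals whose total length is arbitrarily small). By countable subadditivity m*(I) <= m*(I cap Q) + m*(I \ Q), hence m*(I \ Q) >= m(I) = 4/5. The reverse inequality m*(I \ Q) <= m*(I) = 4/5 is trivial since (I \ Q) is a subset of I. Therefore m*(I \ Q) = 4/5.

4/5


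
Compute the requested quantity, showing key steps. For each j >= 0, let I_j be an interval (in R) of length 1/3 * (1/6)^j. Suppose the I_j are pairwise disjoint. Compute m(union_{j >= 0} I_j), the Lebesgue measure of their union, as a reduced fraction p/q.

By countable additivity of the Lebesgue measure on pairwise disjoint measurable sets,
  m(union_{j >= 0} I_j) = sum_{j >= 0} m(I_j) = sum_{j >= 0} a * r^j,
  with a = 1/3 and r = 1/6.
Since 0 < r = 1/6 < 1, the geometric series converges:
  sum_{j >= 0} a * r^j = a / (1 - r).
  = 1/3 / (1 - 1/6)
  = 1/3 / (5/6)
  = 2/5.

2/5


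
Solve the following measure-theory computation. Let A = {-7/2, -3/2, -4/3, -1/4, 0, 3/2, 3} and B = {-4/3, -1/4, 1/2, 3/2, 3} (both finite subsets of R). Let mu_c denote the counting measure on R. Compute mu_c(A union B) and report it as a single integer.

Counting measure on a finite set equals cardinality. By inclusion-exclusion, |A union B| = |A| + |B| - |A cap B|.
|A| = 7, |B| = 5, |A cap B| = 4.
So mu_c(A union B) = 7 + 5 - 4 = 8.

8


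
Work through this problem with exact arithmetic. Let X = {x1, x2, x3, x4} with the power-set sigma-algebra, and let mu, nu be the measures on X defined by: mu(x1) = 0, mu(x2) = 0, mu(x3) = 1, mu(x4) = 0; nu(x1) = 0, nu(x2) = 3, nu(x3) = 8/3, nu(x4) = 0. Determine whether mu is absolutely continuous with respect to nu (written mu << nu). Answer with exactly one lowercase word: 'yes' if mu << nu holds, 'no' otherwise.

mu << nu means: every nu-null measurable set is also mu-null; equivalently, for every atom x, if nu({x}) = 0 then mu({x}) = 0.
Checking each atom:
  x1: nu = 0, mu = 0 -> consistent with mu << nu.
  x2: nu = 3 > 0 -> no constraint.
  x3: nu = 8/3 > 0 -> no constraint.
  x4: nu = 0, mu = 0 -> consistent with mu << nu.
No atom violates the condition. Therefore mu << nu.

yes


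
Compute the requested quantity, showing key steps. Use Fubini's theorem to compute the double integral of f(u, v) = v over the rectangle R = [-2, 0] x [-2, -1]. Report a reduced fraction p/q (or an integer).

f(u, v) is a tensor product of a function of u and a function of v, and both factors are bounded continuous (hence Lebesgue integrable) on the rectangle, so Fubini's theorem applies:
  integral_R f d(m x m) = (integral_a1^b1 1 du) * (integral_a2^b2 v dv).
Inner integral in u: integral_{-2}^{0} 1 du = (0^1 - (-2)^1)/1
  = 2.
Inner integral in v: integral_{-2}^{-1} v dv = ((-1)^2 - (-2)^2)/2
  = -3/2.
Product: (2) * (-3/2) = -3.

-3


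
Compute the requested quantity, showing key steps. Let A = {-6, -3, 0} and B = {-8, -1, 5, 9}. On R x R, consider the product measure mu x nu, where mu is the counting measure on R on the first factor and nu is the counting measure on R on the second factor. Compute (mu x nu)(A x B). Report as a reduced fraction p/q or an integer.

For a measurable rectangle A x B, the product measure satisfies
  (mu x nu)(A x B) = mu(A) * nu(B).
  mu(A) = 3.
  nu(B) = 4.
  (mu x nu)(A x B) = 3 * 4 = 12.

12


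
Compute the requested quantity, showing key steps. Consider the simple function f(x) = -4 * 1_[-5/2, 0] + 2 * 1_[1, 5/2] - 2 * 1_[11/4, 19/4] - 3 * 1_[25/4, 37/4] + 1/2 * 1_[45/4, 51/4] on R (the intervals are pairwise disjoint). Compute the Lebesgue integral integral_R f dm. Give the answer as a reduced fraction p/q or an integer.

For a simple function f = sum_i c_i * 1_{A_i} with disjoint A_i,
  integral f dm = sum_i c_i * m(A_i).
Lengths of the A_i:
  m(A_1) = 0 - (-5/2) = 5/2.
  m(A_2) = 5/2 - 1 = 3/2.
  m(A_3) = 19/4 - 11/4 = 2.
  m(A_4) = 37/4 - 25/4 = 3.
  m(A_5) = 51/4 - 45/4 = 3/2.
Contributions c_i * m(A_i):
  (-4) * (5/2) = -10.
  (2) * (3/2) = 3.
  (-2) * (2) = -4.
  (-3) * (3) = -9.
  (1/2) * (3/2) = 3/4.
Total: -10 + 3 - 4 - 9 + 3/4 = -77/4.

-77/4


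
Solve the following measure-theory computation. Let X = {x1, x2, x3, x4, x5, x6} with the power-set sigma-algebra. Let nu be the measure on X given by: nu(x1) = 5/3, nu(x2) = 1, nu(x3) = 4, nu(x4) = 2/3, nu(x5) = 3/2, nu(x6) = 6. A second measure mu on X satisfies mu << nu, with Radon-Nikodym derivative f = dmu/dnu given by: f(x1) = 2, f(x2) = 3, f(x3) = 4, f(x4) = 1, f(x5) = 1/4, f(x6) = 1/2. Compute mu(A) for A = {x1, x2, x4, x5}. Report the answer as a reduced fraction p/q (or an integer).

By the defining property of the Radon-Nikodym derivative, for every measurable set A,
  mu(A) = integral_A f dnu.
Since nu is a discrete measure concentrated on the atoms of X, the integral over A reduces to the sum
  mu(A) = sum_{x in A} f(x) * nu({x}).
Computing each term:
  x1: f(x1) * nu(x1) = 2 * 5/3 = 10/3.
  x2: f(x2) * nu(x2) = 3 * 1 = 3.
  x4: f(x4) * nu(x4) = 1 * 2/3 = 2/3.
  x5: f(x5) * nu(x5) = 1/4 * 3/2 = 3/8.
Summing: mu(A) = 10/3 + 3 + 2/3 + 3/8 = 59/8.

59/8


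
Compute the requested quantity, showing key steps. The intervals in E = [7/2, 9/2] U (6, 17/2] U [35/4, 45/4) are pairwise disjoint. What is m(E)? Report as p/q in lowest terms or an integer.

For pairwise disjoint intervals, m(union_i I_i) = sum_i m(I_i),
and m is invariant under swapping open/closed endpoints (single points have measure 0).
So m(E) = sum_i (b_i - a_i).
  I_1 has length 9/2 - 7/2 = 1.
  I_2 has length 17/2 - 6 = 5/2.
  I_3 has length 45/4 - 35/4 = 5/2.
Summing:
  m(E) = 1 + 5/2 + 5/2 = 6.

6


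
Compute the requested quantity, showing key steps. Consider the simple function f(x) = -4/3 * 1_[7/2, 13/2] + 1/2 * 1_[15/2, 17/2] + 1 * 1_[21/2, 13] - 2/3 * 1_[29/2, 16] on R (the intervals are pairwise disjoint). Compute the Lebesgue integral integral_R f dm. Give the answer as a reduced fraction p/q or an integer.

For a simple function f = sum_i c_i * 1_{A_i} with disjoint A_i,
  integral f dm = sum_i c_i * m(A_i).
Lengths of the A_i:
  m(A_1) = 13/2 - 7/2 = 3.
  m(A_2) = 17/2 - 15/2 = 1.
  m(A_3) = 13 - 21/2 = 5/2.
  m(A_4) = 16 - 29/2 = 3/2.
Contributions c_i * m(A_i):
  (-4/3) * (3) = -4.
  (1/2) * (1) = 1/2.
  (1) * (5/2) = 5/2.
  (-2/3) * (3/2) = -1.
Total: -4 + 1/2 + 5/2 - 1 = -2.

-2


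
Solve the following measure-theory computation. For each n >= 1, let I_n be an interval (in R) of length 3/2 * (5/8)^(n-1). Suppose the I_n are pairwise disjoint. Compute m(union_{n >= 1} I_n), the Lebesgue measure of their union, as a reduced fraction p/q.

By countable additivity of the Lebesgue measure on pairwise disjoint measurable sets,
  m(union_{n >= 1} I_n) = sum_{n >= 1} m(I_n) = sum_{n >= 1} a * r^(n-1),
  with a = 3/2 and r = 5/8.
Since 0 < r = 5/8 < 1, the geometric series converges:
  sum_{n >= 1} a * r^(n-1) = a / (1 - r).
  = 3/2 / (1 - 5/8)
  = 3/2 / (3/8)
  = 4.

4


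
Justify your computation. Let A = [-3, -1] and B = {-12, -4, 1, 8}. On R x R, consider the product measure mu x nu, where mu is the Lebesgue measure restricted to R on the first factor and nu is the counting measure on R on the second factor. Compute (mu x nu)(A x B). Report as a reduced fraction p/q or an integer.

For a measurable rectangle A x B, the product measure satisfies
  (mu x nu)(A x B) = mu(A) * nu(B).
  mu(A) = 2.
  nu(B) = 4.
  (mu x nu)(A x B) = 2 * 4 = 8.

8


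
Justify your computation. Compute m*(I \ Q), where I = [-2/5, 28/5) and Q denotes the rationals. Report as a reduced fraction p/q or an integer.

The interval I = [-2/5, 28/5) has m(I) = 28/5 - (-2/5) = 6 (endpoints are measure-zero, so open/closed/half-open agree). Write I = (I cap Q) u (I \ Q). The rationals in I are countable, so m*(I cap Q) = 0 (cover each rational by intervals whose total length is arbitrarily small). By countable subadditivity m*(I) <= m*(I cap Q) + m*(I \ Q), hence m*(I \ Q) >= m(I) = 6. The reverse inequality m*(I \ Q) <= m*(I) = 6 is trivial since (I \ Q) is a subset of I. Therefore m*(I \ Q) = 6.

6


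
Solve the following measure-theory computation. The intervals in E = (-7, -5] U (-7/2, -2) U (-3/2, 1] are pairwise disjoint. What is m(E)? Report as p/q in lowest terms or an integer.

For pairwise disjoint intervals, m(union_i I_i) = sum_i m(I_i),
and m is invariant under swapping open/closed endpoints (single points have measure 0).
So m(E) = sum_i (b_i - a_i).
  I_1 has length -5 - (-7) = 2.
  I_2 has length -2 - (-7/2) = 3/2.
  I_3 has length 1 - (-3/2) = 5/2.
Summing:
  m(E) = 2 + 3/2 + 5/2 = 6.

6


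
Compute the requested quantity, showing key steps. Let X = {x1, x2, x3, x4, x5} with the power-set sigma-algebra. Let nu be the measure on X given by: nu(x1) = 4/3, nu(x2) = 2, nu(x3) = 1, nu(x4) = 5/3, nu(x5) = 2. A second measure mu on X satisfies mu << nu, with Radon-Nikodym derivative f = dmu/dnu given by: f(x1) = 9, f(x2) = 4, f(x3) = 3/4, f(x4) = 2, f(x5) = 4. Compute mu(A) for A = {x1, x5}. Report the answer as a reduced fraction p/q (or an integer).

By the defining property of the Radon-Nikodym derivative, for every measurable set A,
  mu(A) = integral_A f dnu.
Since nu is a discrete measure concentrated on the atoms of X, the integral over A reduces to the sum
  mu(A) = sum_{x in A} f(x) * nu({x}).
Computing each term:
  x1: f(x1) * nu(x1) = 9 * 4/3 = 12.
  x5: f(x5) * nu(x5) = 4 * 2 = 8.
Summing: mu(A) = 12 + 8 = 20.

20


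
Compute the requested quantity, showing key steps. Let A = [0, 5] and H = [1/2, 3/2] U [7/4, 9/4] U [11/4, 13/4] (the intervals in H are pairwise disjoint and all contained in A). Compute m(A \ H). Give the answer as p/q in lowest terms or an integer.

The ambient interval has length m(A) = 5 - 0 = 5.
Since the holes are disjoint and sit inside A, by finite additivity
  m(H) = sum_i (b_i - a_i), and m(A \ H) = m(A) - m(H).
Computing the hole measures:
  m(H_1) = 3/2 - 1/2 = 1.
  m(H_2) = 9/4 - 7/4 = 1/2.
  m(H_3) = 13/4 - 11/4 = 1/2.
Summed: m(H) = 1 + 1/2 + 1/2 = 2.
So m(A \ H) = 5 - 2 = 3.

3


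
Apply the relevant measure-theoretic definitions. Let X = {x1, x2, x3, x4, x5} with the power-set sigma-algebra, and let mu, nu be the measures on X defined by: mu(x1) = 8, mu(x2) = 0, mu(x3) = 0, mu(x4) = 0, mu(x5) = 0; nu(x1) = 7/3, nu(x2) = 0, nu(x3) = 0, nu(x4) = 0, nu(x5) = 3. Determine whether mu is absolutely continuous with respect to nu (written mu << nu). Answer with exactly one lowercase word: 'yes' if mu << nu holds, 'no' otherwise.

mu << nu means: every nu-null measurable set is also mu-null; equivalently, for every atom x, if nu({x}) = 0 then mu({x}) = 0.
Checking each atom:
  x1: nu = 7/3 > 0 -> no constraint.
  x2: nu = 0, mu = 0 -> consistent with mu << nu.
  x3: nu = 0, mu = 0 -> consistent with mu << nu.
  x4: nu = 0, mu = 0 -> consistent with mu << nu.
  x5: nu = 3 > 0 -> no constraint.
No atom violates the condition. Therefore mu << nu.

yes


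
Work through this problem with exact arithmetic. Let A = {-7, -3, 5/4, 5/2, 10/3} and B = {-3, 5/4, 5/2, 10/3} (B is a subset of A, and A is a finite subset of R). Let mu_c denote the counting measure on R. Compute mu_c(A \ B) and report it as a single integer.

Counting measure assigns mu_c(E) = |E| (number of elements) when E is finite. For B subset A, A \ B is the set of elements of A not in B, so |A \ B| = |A| - |B|.
|A| = 5, |B| = 4, so mu_c(A \ B) = 5 - 4 = 1.

1


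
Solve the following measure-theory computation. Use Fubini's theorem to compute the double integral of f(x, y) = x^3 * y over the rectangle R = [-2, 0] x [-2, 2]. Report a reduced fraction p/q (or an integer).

f(x, y) is a tensor product of a function of x and a function of y, and both factors are bounded continuous (hence Lebesgue integrable) on the rectangle, so Fubini's theorem applies:
  integral_R f d(m x m) = (integral_a1^b1 x^3 dx) * (integral_a2^b2 y dy).
Inner integral in x: integral_{-2}^{0} x^3 dx = (0^4 - (-2)^4)/4
  = -4.
Inner integral in y: integral_{-2}^{2} y dy = (2^2 - (-2)^2)/2
  = 0.
Product: (-4) * (0) = 0.

0


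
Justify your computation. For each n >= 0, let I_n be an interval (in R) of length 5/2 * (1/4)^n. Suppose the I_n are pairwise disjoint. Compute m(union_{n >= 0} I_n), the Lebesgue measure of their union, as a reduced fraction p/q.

By countable additivity of the Lebesgue measure on pairwise disjoint measurable sets,
  m(union_{n >= 0} I_n) = sum_{n >= 0} m(I_n) = sum_{n >= 0} a * r^n,
  with a = 5/2 and r = 1/4.
Since 0 < r = 1/4 < 1, the geometric series converges:
  sum_{n >= 0} a * r^n = a / (1 - r).
  = 5/2 / (1 - 1/4)
  = 5/2 / (3/4)
  = 10/3.

10/3


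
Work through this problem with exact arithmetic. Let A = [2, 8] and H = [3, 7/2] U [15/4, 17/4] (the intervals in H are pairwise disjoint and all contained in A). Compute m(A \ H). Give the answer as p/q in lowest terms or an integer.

The ambient interval has length m(A) = 8 - 2 = 6.
Since the holes are disjoint and sit inside A, by finite additivity
  m(H) = sum_i (b_i - a_i), and m(A \ H) = m(A) - m(H).
Computing the hole measures:
  m(H_1) = 7/2 - 3 = 1/2.
  m(H_2) = 17/4 - 15/4 = 1/2.
Summed: m(H) = 1/2 + 1/2 = 1.
So m(A \ H) = 6 - 1 = 5.

5


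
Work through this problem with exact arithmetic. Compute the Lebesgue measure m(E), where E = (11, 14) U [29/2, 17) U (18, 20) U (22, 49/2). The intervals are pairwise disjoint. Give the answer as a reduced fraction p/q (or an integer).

For pairwise disjoint intervals, m(union_i I_i) = sum_i m(I_i),
and m is invariant under swapping open/closed endpoints (single points have measure 0).
So m(E) = sum_i (b_i - a_i).
  I_1 has length 14 - 11 = 3.
  I_2 has length 17 - 29/2 = 5/2.
  I_3 has length 20 - 18 = 2.
  I_4 has length 49/2 - 22 = 5/2.
Summing:
  m(E) = 3 + 5/2 + 2 + 5/2 = 10.

10


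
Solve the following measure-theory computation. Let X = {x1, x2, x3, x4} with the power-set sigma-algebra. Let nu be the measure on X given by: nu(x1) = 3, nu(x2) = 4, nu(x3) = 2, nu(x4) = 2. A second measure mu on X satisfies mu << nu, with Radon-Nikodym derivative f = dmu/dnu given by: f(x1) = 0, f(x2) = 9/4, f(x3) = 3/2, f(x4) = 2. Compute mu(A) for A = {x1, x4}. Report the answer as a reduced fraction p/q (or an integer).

By the defining property of the Radon-Nikodym derivative, for every measurable set A,
  mu(A) = integral_A f dnu.
Since nu is a discrete measure concentrated on the atoms of X, the integral over A reduces to the sum
  mu(A) = sum_{x in A} f(x) * nu({x}).
Computing each term:
  x1: f(x1) * nu(x1) = 0 * 3 = 0.
  x4: f(x4) * nu(x4) = 2 * 2 = 4.
Summing: mu(A) = 0 + 4 = 4.

4


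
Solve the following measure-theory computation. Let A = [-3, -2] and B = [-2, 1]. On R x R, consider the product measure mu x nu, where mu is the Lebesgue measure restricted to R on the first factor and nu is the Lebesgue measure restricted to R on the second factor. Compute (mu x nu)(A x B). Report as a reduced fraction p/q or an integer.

For a measurable rectangle A x B, the product measure satisfies
  (mu x nu)(A x B) = mu(A) * nu(B).
  mu(A) = 1.
  nu(B) = 3.
  (mu x nu)(A x B) = 1 * 3 = 3.

3


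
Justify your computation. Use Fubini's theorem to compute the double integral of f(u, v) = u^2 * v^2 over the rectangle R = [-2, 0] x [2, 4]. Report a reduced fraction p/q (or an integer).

f(u, v) is a tensor product of a function of u and a function of v, and both factors are bounded continuous (hence Lebesgue integrable) on the rectangle, so Fubini's theorem applies:
  integral_R f d(m x m) = (integral_a1^b1 u^2 du) * (integral_a2^b2 v^2 dv).
Inner integral in u: integral_{-2}^{0} u^2 du = (0^3 - (-2)^3)/3
  = 8/3.
Inner integral in v: integral_{2}^{4} v^2 dv = (4^3 - 2^3)/3
  = 56/3.
Product: (8/3) * (56/3) = 448/9.

448/9


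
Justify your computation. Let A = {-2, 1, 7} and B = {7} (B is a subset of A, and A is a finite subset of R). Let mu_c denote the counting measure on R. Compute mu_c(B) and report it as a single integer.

Counting measure assigns mu_c(E) = |E| (number of elements) when E is finite.
B has 1 element(s), so mu_c(B) = 1.

1


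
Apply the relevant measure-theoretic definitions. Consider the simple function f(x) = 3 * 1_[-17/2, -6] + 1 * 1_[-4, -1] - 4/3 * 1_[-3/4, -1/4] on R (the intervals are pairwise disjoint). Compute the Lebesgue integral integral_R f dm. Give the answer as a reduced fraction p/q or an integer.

For a simple function f = sum_i c_i * 1_{A_i} with disjoint A_i,
  integral f dm = sum_i c_i * m(A_i).
Lengths of the A_i:
  m(A_1) = -6 - (-17/2) = 5/2.
  m(A_2) = -1 - (-4) = 3.
  m(A_3) = -1/4 - (-3/4) = 1/2.
Contributions c_i * m(A_i):
  (3) * (5/2) = 15/2.
  (1) * (3) = 3.
  (-4/3) * (1/2) = -2/3.
Total: 15/2 + 3 - 2/3 = 59/6.

59/6


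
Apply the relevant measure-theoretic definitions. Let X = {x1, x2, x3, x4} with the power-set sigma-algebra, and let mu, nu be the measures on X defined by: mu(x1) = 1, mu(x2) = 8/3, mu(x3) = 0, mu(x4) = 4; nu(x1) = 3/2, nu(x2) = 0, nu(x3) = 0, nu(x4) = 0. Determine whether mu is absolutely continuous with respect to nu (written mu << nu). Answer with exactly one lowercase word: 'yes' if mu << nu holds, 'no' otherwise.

mu << nu means: every nu-null measurable set is also mu-null; equivalently, for every atom x, if nu({x}) = 0 then mu({x}) = 0.
Checking each atom:
  x1: nu = 3/2 > 0 -> no constraint.
  x2: nu = 0, mu = 8/3 > 0 -> violates mu << nu.
  x3: nu = 0, mu = 0 -> consistent with mu << nu.
  x4: nu = 0, mu = 4 > 0 -> violates mu << nu.
The atom(s) x2, x4 violate the condition (nu = 0 but mu > 0). Therefore mu is NOT absolutely continuous w.r.t. nu.

no


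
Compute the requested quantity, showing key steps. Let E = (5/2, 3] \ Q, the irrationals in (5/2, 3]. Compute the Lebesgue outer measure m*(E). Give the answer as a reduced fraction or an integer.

The interval I = (5/2, 3] has m(I) = 3 - 5/2 = 1/2 (endpoints are measure-zero, so open/closed/half-open agree). Write I = (I cap Q) u (I \ Q). The rationals in I are countable, so m*(I cap Q) = 0 (cover each rational by intervals whose total length is arbitrarily small). By countable subadditivity m*(I) <= m*(I cap Q) + m*(I \ Q), hence m*(I \ Q) >= m(I) = 1/2. The reverse inequality m*(I \ Q) <= m*(I) = 1/2 is trivial since (I \ Q) is a subset of I. Therefore m*(I \ Q) = 1/2.

1/2


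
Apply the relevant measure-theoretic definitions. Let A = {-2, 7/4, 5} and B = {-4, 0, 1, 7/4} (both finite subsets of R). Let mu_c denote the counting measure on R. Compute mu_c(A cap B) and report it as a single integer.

Counting measure on a finite set equals cardinality. mu_c(A cap B) = |A cap B| (elements appearing in both).
Enumerating the elements of A that also lie in B gives 1 element(s).
So mu_c(A cap B) = 1.

1


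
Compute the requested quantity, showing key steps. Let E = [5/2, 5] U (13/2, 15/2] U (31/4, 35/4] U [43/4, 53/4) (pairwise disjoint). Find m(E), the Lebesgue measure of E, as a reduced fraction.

For pairwise disjoint intervals, m(union_i I_i) = sum_i m(I_i),
and m is invariant under swapping open/closed endpoints (single points have measure 0).
So m(E) = sum_i (b_i - a_i).
  I_1 has length 5 - 5/2 = 5/2.
  I_2 has length 15/2 - 13/2 = 1.
  I_3 has length 35/4 - 31/4 = 1.
  I_4 has length 53/4 - 43/4 = 5/2.
Summing:
  m(E) = 5/2 + 1 + 1 + 5/2 = 7.

7


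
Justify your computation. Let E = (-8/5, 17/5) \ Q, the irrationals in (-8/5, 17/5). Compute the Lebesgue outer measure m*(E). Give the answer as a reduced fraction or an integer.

The interval I = (-8/5, 17/5) has m(I) = 17/5 - (-8/5) = 5 (endpoints are measure-zero, so open/closed/half-open agree). Write I = (I cap Q) u (I \ Q). The rationals in I are countable, so m*(I cap Q) = 0 (cover each rational by intervals whose total length is arbitrarily small). By countable subadditivity m*(I) <= m*(I cap Q) + m*(I \ Q), hence m*(I \ Q) >= m(I) = 5. The reverse inequality m*(I \ Q) <= m*(I) = 5 is trivial since (I \ Q) is a subset of I. Therefore m*(I \ Q) = 5.

5


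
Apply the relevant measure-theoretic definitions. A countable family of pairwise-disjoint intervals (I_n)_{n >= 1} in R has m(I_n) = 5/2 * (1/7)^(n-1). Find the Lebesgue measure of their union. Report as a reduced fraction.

By countable additivity of the Lebesgue measure on pairwise disjoint measurable sets,
  m(union_{n >= 1} I_n) = sum_{n >= 1} m(I_n) = sum_{n >= 1} a * r^(n-1),
  with a = 5/2 and r = 1/7.
Since 0 < r = 1/7 < 1, the geometric series converges:
  sum_{n >= 1} a * r^(n-1) = a / (1 - r).
  = 5/2 / (1 - 1/7)
  = 5/2 / (6/7)
  = 35/12.

35/12


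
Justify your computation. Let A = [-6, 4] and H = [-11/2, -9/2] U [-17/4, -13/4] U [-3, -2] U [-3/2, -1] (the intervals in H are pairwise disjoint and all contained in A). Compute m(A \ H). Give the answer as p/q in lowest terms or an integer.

The ambient interval has length m(A) = 4 - (-6) = 10.
Since the holes are disjoint and sit inside A, by finite additivity
  m(H) = sum_i (b_i - a_i), and m(A \ H) = m(A) - m(H).
Computing the hole measures:
  m(H_1) = -9/2 - (-11/2) = 1.
  m(H_2) = -13/4 - (-17/4) = 1.
  m(H_3) = -2 - (-3) = 1.
  m(H_4) = -1 - (-3/2) = 1/2.
Summed: m(H) = 1 + 1 + 1 + 1/2 = 7/2.
So m(A \ H) = 10 - 7/2 = 13/2.

13/2


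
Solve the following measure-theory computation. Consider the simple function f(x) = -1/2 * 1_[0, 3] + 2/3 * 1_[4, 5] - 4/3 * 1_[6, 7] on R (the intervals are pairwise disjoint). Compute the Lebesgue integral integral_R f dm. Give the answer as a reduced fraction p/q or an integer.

For a simple function f = sum_i c_i * 1_{A_i} with disjoint A_i,
  integral f dm = sum_i c_i * m(A_i).
Lengths of the A_i:
  m(A_1) = 3 - 0 = 3.
  m(A_2) = 5 - 4 = 1.
  m(A_3) = 7 - 6 = 1.
Contributions c_i * m(A_i):
  (-1/2) * (3) = -3/2.
  (2/3) * (1) = 2/3.
  (-4/3) * (1) = -4/3.
Total: -3/2 + 2/3 - 4/3 = -13/6.

-13/6


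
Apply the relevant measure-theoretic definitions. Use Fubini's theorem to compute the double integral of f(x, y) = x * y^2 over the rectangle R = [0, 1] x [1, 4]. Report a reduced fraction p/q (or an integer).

f(x, y) is a tensor product of a function of x and a function of y, and both factors are bounded continuous (hence Lebesgue integrable) on the rectangle, so Fubini's theorem applies:
  integral_R f d(m x m) = (integral_a1^b1 x dx) * (integral_a2^b2 y^2 dy).
Inner integral in x: integral_{0}^{1} x dx = (1^2 - 0^2)/2
  = 1/2.
Inner integral in y: integral_{1}^{4} y^2 dy = (4^3 - 1^3)/3
  = 21.
Product: (1/2) * (21) = 21/2.

21/2


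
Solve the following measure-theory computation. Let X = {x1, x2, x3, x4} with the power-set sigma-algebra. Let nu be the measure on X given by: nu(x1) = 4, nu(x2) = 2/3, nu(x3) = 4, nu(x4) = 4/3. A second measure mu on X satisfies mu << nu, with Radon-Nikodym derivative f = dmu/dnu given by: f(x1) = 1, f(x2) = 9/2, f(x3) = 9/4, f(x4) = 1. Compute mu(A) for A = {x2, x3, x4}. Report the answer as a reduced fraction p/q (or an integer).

By the defining property of the Radon-Nikodym derivative, for every measurable set A,
  mu(A) = integral_A f dnu.
Since nu is a discrete measure concentrated on the atoms of X, the integral over A reduces to the sum
  mu(A) = sum_{x in A} f(x) * nu({x}).
Computing each term:
  x2: f(x2) * nu(x2) = 9/2 * 2/3 = 3.
  x3: f(x3) * nu(x3) = 9/4 * 4 = 9.
  x4: f(x4) * nu(x4) = 1 * 4/3 = 4/3.
Summing: mu(A) = 3 + 9 + 4/3 = 40/3.

40/3


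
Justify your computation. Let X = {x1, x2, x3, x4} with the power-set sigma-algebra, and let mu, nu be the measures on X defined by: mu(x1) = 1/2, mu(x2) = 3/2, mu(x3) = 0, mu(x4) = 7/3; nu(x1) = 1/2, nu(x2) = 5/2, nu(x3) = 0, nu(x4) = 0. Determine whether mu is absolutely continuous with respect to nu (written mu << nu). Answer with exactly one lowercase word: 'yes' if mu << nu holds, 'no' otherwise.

mu << nu means: every nu-null measurable set is also mu-null; equivalently, for every atom x, if nu({x}) = 0 then mu({x}) = 0.
Checking each atom:
  x1: nu = 1/2 > 0 -> no constraint.
  x2: nu = 5/2 > 0 -> no constraint.
  x3: nu = 0, mu = 0 -> consistent with mu << nu.
  x4: nu = 0, mu = 7/3 > 0 -> violates mu << nu.
The atom(s) x4 violate the condition (nu = 0 but mu > 0). Therefore mu is NOT absolutely continuous w.r.t. nu.

no


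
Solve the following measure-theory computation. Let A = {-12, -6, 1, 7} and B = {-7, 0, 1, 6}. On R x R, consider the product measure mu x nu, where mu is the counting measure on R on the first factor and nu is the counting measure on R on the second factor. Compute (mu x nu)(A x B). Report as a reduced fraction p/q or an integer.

For a measurable rectangle A x B, the product measure satisfies
  (mu x nu)(A x B) = mu(A) * nu(B).
  mu(A) = 4.
  nu(B) = 4.
  (mu x nu)(A x B) = 4 * 4 = 16.

16


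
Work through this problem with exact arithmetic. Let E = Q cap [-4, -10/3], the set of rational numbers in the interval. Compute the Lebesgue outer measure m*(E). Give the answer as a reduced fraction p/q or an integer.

The set Q cap [-4, -10/3] is countable (a subset of the countable set Q). Lebesgue outer measure of any countable set is 0: each singleton {q} has m*({q}) = 0, and by countable subadditivity m*(union_k {q_k}) <= sum_k m*({q_k}) = sum_k 0 = 0. The reverse inequality m*(E) >= 0 is automatic. So m*(Q cap [-4, -10/3]) = 0.

0


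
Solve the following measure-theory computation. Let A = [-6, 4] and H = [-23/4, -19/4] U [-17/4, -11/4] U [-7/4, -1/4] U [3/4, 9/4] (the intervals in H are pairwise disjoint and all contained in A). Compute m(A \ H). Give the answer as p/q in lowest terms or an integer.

The ambient interval has length m(A) = 4 - (-6) = 10.
Since the holes are disjoint and sit inside A, by finite additivity
  m(H) = sum_i (b_i - a_i), and m(A \ H) = m(A) - m(H).
Computing the hole measures:
  m(H_1) = -19/4 - (-23/4) = 1.
  m(H_2) = -11/4 - (-17/4) = 3/2.
  m(H_3) = -1/4 - (-7/4) = 3/2.
  m(H_4) = 9/4 - 3/4 = 3/2.
Summed: m(H) = 1 + 3/2 + 3/2 + 3/2 = 11/2.
So m(A \ H) = 10 - 11/2 = 9/2.

9/2


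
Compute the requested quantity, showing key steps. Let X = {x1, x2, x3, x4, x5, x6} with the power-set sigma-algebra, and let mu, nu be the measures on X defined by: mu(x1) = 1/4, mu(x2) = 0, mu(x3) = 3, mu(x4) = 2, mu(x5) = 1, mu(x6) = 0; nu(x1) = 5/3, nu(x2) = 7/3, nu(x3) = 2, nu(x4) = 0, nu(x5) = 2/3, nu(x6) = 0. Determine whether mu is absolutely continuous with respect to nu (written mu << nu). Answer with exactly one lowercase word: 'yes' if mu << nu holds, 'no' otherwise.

mu << nu means: every nu-null measurable set is also mu-null; equivalently, for every atom x, if nu({x}) = 0 then mu({x}) = 0.
Checking each atom:
  x1: nu = 5/3 > 0 -> no constraint.
  x2: nu = 7/3 > 0 -> no constraint.
  x3: nu = 2 > 0 -> no constraint.
  x4: nu = 0, mu = 2 > 0 -> violates mu << nu.
  x5: nu = 2/3 > 0 -> no constraint.
  x6: nu = 0, mu = 0 -> consistent with mu << nu.
The atom(s) x4 violate the condition (nu = 0 but mu > 0). Therefore mu is NOT absolutely continuous w.r.t. nu.

no


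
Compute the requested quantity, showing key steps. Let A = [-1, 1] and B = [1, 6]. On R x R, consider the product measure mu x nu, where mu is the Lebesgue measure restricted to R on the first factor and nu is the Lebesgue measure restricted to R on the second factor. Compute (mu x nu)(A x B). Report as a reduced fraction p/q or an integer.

For a measurable rectangle A x B, the product measure satisfies
  (mu x nu)(A x B) = mu(A) * nu(B).
  mu(A) = 2.
  nu(B) = 5.
  (mu x nu)(A x B) = 2 * 5 = 10.

10


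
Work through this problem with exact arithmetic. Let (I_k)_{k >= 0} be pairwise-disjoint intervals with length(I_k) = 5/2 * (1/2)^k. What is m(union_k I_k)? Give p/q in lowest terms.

By countable additivity of the Lebesgue measure on pairwise disjoint measurable sets,
  m(union_{k >= 0} I_k) = sum_{k >= 0} m(I_k) = sum_{k >= 0} a * r^k,
  with a = 5/2 and r = 1/2.
Since 0 < r = 1/2 < 1, the geometric series converges:
  sum_{k >= 0} a * r^k = a / (1 - r).
  = 5/2 / (1 - 1/2)
  = 5/2 / (1/2)
  = 5.

5


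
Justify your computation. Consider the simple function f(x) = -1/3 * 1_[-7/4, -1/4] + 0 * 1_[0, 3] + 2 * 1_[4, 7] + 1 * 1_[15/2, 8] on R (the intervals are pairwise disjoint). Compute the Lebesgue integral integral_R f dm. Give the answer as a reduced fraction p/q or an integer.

For a simple function f = sum_i c_i * 1_{A_i} with disjoint A_i,
  integral f dm = sum_i c_i * m(A_i).
Lengths of the A_i:
  m(A_1) = -1/4 - (-7/4) = 3/2.
  m(A_2) = 3 - 0 = 3.
  m(A_3) = 7 - 4 = 3.
  m(A_4) = 8 - 15/2 = 1/2.
Contributions c_i * m(A_i):
  (-1/3) * (3/2) = -1/2.
  (0) * (3) = 0.
  (2) * (3) = 6.
  (1) * (1/2) = 1/2.
Total: -1/2 + 0 + 6 + 1/2 = 6.

6


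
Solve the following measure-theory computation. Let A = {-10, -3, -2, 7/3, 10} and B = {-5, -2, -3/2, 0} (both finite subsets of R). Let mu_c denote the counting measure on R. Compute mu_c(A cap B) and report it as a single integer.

Counting measure on a finite set equals cardinality. mu_c(A cap B) = |A cap B| (elements appearing in both).
Enumerating the elements of A that also lie in B gives 1 element(s).
So mu_c(A cap B) = 1.

1


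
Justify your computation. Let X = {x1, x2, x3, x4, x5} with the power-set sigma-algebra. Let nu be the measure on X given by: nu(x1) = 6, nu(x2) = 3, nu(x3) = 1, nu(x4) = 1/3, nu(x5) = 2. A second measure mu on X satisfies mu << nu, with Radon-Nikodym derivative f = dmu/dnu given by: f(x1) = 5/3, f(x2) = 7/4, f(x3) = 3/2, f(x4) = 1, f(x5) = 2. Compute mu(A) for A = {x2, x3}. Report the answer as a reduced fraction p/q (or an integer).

By the defining property of the Radon-Nikodym derivative, for every measurable set A,
  mu(A) = integral_A f dnu.
Since nu is a discrete measure concentrated on the atoms of X, the integral over A reduces to the sum
  mu(A) = sum_{x in A} f(x) * nu({x}).
Computing each term:
  x2: f(x2) * nu(x2) = 7/4 * 3 = 21/4.
  x3: f(x3) * nu(x3) = 3/2 * 1 = 3/2.
Summing: mu(A) = 21/4 + 3/2 = 27/4.

27/4


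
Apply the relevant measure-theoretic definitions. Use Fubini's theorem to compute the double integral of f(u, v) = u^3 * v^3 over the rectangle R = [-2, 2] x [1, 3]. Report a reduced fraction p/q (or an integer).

f(u, v) is a tensor product of a function of u and a function of v, and both factors are bounded continuous (hence Lebesgue integrable) on the rectangle, so Fubini's theorem applies:
  integral_R f d(m x m) = (integral_a1^b1 u^3 du) * (integral_a2^b2 v^3 dv).
Inner integral in u: integral_{-2}^{2} u^3 du = (2^4 - (-2)^4)/4
  = 0.
Inner integral in v: integral_{1}^{3} v^3 dv = (3^4 - 1^4)/4
  = 20.
Product: (0) * (20) = 0.

0
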